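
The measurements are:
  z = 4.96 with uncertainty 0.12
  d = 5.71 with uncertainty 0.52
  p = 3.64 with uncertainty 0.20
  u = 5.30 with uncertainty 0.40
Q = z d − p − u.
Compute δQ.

Let w = z·d = 28.3. δw/w = √((1·δz/z)² + (1·δd/d)²) = √(0.000585 + 0.00829) = 0.0942, so δw = 2.67.
Q = w − p − u: δQ = √(δw² + δp² + δu²) = √(7.12 + 0.0400 + 0.160) = 2.71

2.71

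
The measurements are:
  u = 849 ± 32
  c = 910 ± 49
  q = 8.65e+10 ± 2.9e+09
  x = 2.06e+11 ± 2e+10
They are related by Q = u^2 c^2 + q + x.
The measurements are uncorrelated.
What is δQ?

Let p = u^2·c^2 = 5.97e+11. δp/p = √((2·δu/u)² + (2·δc/c)²) = √(0.00568 + 0.0116) = 0.131, so δp = 7.85e+10.
Q = p + q + x: δQ = √(δp² + δq² + δx²) = √(6.16e+21 + 8.41e+18 + 4e+20) = 8.1e+10

8.1e+10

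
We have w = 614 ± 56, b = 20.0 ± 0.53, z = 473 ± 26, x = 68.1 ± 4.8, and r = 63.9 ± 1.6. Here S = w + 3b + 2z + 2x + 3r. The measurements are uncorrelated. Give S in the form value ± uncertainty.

1950 ± 77.2

Absolute uncertainties add in quadrature for a linear combination:
  (δw)² = 3140;  (3·δb)² = 2.53;  (2·δz)² = 2700;  (2·δx)² = 92.2;  (3·δr)² = 23.0
δS = √(5960) = 77.2
S = 1950.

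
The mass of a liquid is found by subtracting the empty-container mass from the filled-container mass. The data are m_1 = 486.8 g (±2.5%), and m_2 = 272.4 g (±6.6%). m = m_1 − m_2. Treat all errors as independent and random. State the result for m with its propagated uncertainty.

214.4 ± 21.7 g

m is a linear combination, so absolute uncertainties add in quadrature:
  (δm_1)² = 148;  (δm_2)² = 323
δm = √(471) = 21.7 g
m = 214.4 g.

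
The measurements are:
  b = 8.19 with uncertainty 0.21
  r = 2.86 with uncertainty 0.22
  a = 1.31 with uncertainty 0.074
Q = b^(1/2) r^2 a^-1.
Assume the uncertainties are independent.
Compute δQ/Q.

0.164

Since Q is a product/quotient, work with relative uncertainties:
  (½·δb/b)² = (0.5×0.0256)² = 0.000164;  (2·δr/r)² = (2×0.0769)² = 0.0237;  (-1·δa/a)² = (-1×0.0565)² = 0.00319
δQ/Q = √(0.0270) = 0.164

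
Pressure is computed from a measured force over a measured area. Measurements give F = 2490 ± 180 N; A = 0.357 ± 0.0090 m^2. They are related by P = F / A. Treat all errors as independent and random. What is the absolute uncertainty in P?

534 Pa

Products/powers → add relative errors in quadrature, weighted by exponent:
  (1·δF/F)² = (1×0.0723)² = 0.00523;  (-1·δA/A)² = (-1×0.0252)² = 0.000636
δP/P = √(0.00586) = 0.0766
P = 6970 Pa, so δP = 0.0766 × 6970 = 534 Pa.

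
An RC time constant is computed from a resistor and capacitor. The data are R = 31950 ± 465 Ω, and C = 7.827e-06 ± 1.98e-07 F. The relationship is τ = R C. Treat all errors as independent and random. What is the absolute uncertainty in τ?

Each factor contributes (exponent × relative error)² to (δτ/τ)²:
  (1·δR/R)² = (1×0.0146)² = 0.000212;  (1·δC/C)² = (1×0.0253)² = 0.000640
δτ/τ = √(0.000852) = 0.0292
τ = 0.2501 s, so δτ = 0.0292 × 0.2501 = 0.00730 s.

0.00730 s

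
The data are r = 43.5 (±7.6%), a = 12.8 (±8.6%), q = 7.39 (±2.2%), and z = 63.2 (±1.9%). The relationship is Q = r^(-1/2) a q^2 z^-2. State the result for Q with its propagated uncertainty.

Products/powers → add relative errors in quadrature, weighted by exponent:
  (−½·δr/r)² = (-0.5×0.0760)² = 0.00144;  (1·δa/a)² = (1×0.0860)² = 0.00740;  (2·δq/q)² = (2×0.0220)² = 0.00194;  (-2·δz/z)² = (-2×0.0190)² = 0.00144
δQ/Q = √(0.0122) = 0.111
Q = 0.0265, so δQ = 0.111 × 0.0265 = 0.00293.

0.0265 ± 0.00293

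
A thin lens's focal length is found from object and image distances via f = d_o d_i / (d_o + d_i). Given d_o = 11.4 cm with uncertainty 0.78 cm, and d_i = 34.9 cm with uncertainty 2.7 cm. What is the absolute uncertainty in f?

∂f/∂d_o = (d_i/(d_o+d_i))² = 0.568;  ∂f/∂d_i = (d_o/(d_o+d_i))² = 0.0606
δf = √((∂f/∂d_o · δd_o)² + (∂f/∂d_i · δd_i)²) = √(0.196 + 0.0268) = 0.472 cm

0.472 cm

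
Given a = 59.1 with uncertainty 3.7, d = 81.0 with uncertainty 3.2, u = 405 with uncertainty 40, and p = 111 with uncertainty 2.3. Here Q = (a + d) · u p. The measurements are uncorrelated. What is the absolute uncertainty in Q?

Let w = a + d = 140. δw = √(δa² + δd²) = √(13.7 + 10.2) = 4.89, so δw/w = 0.0349.
Q is then a monomial in w, u, p:
δQ/Q = √((δw/w)² + (1·δu/u)² + (1·δp/p)²) = √(0.00122 + 0.00975 + 0.000429) = 0.107
Q = 6.3e+06, so δQ = 0.107 × 6.3e+06 = 6.73e+05.

6.73e+05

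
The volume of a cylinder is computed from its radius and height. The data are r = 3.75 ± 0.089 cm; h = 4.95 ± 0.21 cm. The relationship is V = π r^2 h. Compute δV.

13.9 cm^3

Since V is a product/quotient, work with relative uncertainties:
  (2·δr/r)² = (2×0.0237)² = 0.00225;  (1·δh/h)² = (1×0.0424)² = 0.00180
δV/V = √(0.00405) = 0.0637
V = 219 cm^3, so δV = 0.0637 × 219 = 13.9 cm^3.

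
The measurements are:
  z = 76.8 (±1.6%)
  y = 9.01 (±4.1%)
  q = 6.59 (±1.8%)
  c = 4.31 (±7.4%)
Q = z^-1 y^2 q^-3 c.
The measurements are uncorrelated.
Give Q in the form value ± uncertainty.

0.0159 ± 0.00197

Q is a product of powers, so relative uncertainties combine in quadrature:
  (-1·δz/z)² = (-1×0.0160)² = 0.000256;  (2·δy/y)² = (2×0.0410)² = 0.00672;  (-3·δq/q)² = (-3×0.0180)² = 0.00292;  (1·δc/c)² = (1×0.0740)² = 0.00548
δQ/Q = √(0.0154) = 0.124
Q = 0.0159, so δQ = 0.124 × 0.0159 = 0.00197.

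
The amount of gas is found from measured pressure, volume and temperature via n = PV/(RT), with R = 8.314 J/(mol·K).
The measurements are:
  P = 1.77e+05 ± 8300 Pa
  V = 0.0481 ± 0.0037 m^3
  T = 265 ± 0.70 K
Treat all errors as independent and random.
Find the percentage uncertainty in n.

9.01%

Products/powers → add relative errors in quadrature, weighted by exponent:
  (1·δP/P)² = (1×0.0469)² = 0.00220;  (1·δV/V)² = (1×0.0769)² = 0.00592;  (-1·δT/T)² = (-1×0.00264)² = 6.98e-06
δn/n = √(0.00812) = 0.0901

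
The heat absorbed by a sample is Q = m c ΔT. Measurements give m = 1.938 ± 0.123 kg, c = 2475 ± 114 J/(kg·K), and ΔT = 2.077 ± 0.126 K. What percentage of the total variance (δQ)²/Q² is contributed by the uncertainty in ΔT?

(δQ/Q)² = (1·δm/m)² + (1·δc/c)² + (1·δΔT/ΔT)²
  m term: (1×0.0635)² = 0.00403
  c term: (1×0.0461)² = 0.00212
  ΔT term: (1×0.0607)² = 0.00368
Total = 0.00983. Share from ΔT = 0.00368/0.00983 = 0.374.

37.4%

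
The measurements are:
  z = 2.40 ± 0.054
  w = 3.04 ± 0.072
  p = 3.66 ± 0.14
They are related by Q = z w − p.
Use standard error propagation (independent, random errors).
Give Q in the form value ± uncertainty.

Let h = z·w = 7.30. δh/h = √((1·δz/z)² + (1·δw/w)²) = √(0.000506 + 0.000561) = 0.0327, so δh = 0.238.
Q = h − p: δQ = √(δh² + δp²) = √(0.0568 + 0.0196) = 0.276
Q = 3.64.

3.64 ± 0.276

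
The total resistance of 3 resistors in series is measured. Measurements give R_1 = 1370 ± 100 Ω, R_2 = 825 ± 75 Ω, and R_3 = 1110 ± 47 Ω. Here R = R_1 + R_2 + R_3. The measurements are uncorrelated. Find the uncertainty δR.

R is a linear combination, so absolute uncertainties add in quadrature:
  (δR_1)² = 10000;  (δR_2)² = 5620;  (δR_3)² = 2210
δR = √(17800) = 134 Ω

134 Ω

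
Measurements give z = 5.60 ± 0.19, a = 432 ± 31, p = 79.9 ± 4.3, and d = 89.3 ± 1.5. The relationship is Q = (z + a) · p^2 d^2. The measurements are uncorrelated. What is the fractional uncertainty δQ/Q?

0.133

Let u = z + a = 438. δu = √(δz² + δa²) = √(0.0361 + 961) = 31.0, so δu/u = 0.0708.
Q is then a monomial in u, p, d:
δQ/Q = √((δu/u)² + (2·δp/p)² + (2·δd/d)²) = √(0.00502 + 0.0116 + 0.00113) = 0.133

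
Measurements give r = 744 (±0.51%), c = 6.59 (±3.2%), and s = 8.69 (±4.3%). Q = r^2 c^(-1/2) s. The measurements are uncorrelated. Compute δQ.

Products/powers → add relative errors in quadrature, weighted by exponent:
  (2·δr/r)² = (2×0.00510)² = 0.000104;  (−½·δc/c)² = (-0.5×0.0320)² = 0.000256;  (1·δs/s)² = (1×0.0430)² = 0.00185
δQ/Q = √(0.00221) = 0.0470
Q = 1.87e+06, so δQ = 0.0470 × 1.87e+06 = 88100.

88100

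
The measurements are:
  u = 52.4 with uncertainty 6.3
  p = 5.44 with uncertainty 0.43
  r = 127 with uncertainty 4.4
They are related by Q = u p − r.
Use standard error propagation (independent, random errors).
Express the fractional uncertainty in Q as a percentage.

26.1%

Let w = u·p = 285. δw/w = √((1·δu/u)² + (1·δp/p)²) = √(0.0145 + 0.00625) = 0.144, so δw = 41.0.
Q = w − r: δQ = √(δw² + δr²) = √(1680 + 19.4) = 41.3
Q = 158, so δQ/Q = 41.3/158 = 0.261.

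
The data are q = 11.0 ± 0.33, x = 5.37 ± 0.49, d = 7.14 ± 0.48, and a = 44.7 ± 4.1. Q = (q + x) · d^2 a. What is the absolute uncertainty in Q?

6220

Let u = q + x = 16.4. δu = √(δq² + δx²) = √(0.109 + 0.240) = 0.591, so δu/u = 0.0361.
Q is then a monomial in u, d, a:
δQ/Q = √((δu/u)² + (2·δd/d)² + (1·δa/a)²) = √(0.00130 + 0.0181 + 0.00841) = 0.167
Q = 37300, so δQ = 0.167 × 37300 = 6220.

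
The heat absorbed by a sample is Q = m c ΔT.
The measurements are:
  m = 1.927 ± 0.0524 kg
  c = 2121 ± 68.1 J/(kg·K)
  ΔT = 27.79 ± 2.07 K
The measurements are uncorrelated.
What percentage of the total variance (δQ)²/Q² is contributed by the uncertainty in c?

14.1%

(δQ/Q)² = (1·δm/m)² + (1·δc/c)² + (1·δΔT/ΔT)²
  m term: (1×0.0272)² = 0.000739
  c term: (1×0.0321)² = 0.00103
  ΔT term: (1×0.0745)² = 0.00555
Total = 0.00732. Share from c = 0.00103/0.00732 = 0.141.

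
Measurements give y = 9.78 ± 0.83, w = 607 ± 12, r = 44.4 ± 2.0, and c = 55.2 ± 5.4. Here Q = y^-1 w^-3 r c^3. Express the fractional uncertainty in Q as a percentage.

31.4%

Products/powers → add relative errors in quadrature, weighted by exponent:
  (-1·δy/y)² = (-1×0.0849)² = 0.00720;  (-3·δw/w)² = (-3×0.0198)² = 0.00352;  (1·δr/r)² = (1×0.0450)² = 0.00203;  (3·δc/c)² = (3×0.0978)² = 0.0861
δQ/Q = √(0.0989) = 0.314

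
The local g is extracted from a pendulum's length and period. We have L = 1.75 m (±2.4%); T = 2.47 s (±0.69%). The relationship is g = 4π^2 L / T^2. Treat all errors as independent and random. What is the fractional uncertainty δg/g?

Products/powers → add relative errors in quadrature, weighted by exponent:
  (1·δL/L)² = (1×0.0240)² = 0.000576;  (-2·δT/T)² = (-2×0.00690)² = 0.000190
δg/g = √(0.000766) = 0.0277

0.0277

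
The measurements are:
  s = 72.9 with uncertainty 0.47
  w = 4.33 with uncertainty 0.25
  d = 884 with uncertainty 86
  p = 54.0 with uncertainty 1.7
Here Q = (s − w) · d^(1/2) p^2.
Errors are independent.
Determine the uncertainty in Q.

4.75e+05

Let u = s − w = 68.6. δu = √(δs² + δw²) = √(0.221 + 0.0625) = 0.532, so δu/u = 0.00776.
Q is then a monomial in u, d, p:
δQ/Q = √((δu/u)² + (½·δd/d)² + (2·δp/p)²) = √(6.03e-05 + 0.00237 + 0.00396) = 0.0799
Q = 5.94e+06, so δQ = 0.0799 × 5.94e+06 = 4.75e+05.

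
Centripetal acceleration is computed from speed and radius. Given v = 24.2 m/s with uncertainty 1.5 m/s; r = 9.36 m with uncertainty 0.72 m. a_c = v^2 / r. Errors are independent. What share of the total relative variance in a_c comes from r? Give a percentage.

27.8%

(δa_c/a_c)² = (2·δv/v)² + (-1·δr/r)²
  v term: (2×0.0620)² = 0.0154
  r term: (-1×0.0769)² = 0.00592
Total = 0.0213. Share from r = 0.00592/0.0213 = 0.278.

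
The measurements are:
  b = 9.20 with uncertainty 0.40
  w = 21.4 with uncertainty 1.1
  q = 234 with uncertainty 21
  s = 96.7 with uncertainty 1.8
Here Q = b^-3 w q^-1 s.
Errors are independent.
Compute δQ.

Each factor contributes (exponent × relative error)² to (δQ/Q)²:
  (-3·δb/b)² = (-3×0.0435)² = 0.0170;  (1·δw/w)² = (1×0.0514)² = 0.00264;  (-1·δq/q)² = (-1×0.0897)² = 0.00805;  (1·δs/s)² = (1×0.0186)² = 0.000346
δQ/Q = √(0.0281) = 0.167
Q = 0.0114, so δQ = 0.167 × 0.0114 = 0.00190.

0.00190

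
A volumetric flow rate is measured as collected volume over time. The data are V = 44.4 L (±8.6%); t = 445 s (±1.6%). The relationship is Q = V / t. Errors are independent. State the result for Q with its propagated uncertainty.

0.0998 ± 0.00873 L/s

Relative error in a monomial: (δQ/Q)² = Σ (nᵢ · δxᵢ/xᵢ)².
  (1·δV/V)² = (1×0.0860)² = 0.00740;  (-1·δt/t)² = (-1×0.0160)² = 0.000256
δQ/Q = √(0.00765) = 0.0875
Q = 0.0998 L/s, so δQ = 0.0875 × 0.0998 = 0.00873 L/s.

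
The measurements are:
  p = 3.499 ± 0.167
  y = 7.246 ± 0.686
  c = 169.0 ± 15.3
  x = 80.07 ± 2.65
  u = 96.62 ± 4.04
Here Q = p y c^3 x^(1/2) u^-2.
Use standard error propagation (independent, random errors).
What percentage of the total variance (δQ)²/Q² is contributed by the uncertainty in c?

79.9%

(δQ/Q)² = (1·δp/p)² + (1·δy/y)² + (3·δc/c)² + (½·δx/x)² + (-2·δu/u)²
  p term: (1×0.0477)² = 0.00228
  y term: (1×0.0947)² = 0.00896
  c term: (3×0.0905)² = 0.0738
  x term: (0.5×0.0331)² = 0.000274
  u term: (-2×0.0418)² = 0.00699
Total = 0.0923. Share from c = 0.0738/0.0923 = 0.799.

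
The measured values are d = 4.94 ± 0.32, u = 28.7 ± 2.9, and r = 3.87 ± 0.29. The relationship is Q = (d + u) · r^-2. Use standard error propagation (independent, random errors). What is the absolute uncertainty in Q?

Let w = d + u = 33.6. δw = √(δd² + δu²) = √(0.102 + 8.41) = 2.92, so δw/w = 0.0867.
Q is then a monomial in w, r:
δQ/Q = √((δw/w)² + (-2·δr/r)²) = √(0.00752 + 0.0225) = 0.173
Q = 2.25, so δQ = 0.173 × 2.25 = 0.389.

0.389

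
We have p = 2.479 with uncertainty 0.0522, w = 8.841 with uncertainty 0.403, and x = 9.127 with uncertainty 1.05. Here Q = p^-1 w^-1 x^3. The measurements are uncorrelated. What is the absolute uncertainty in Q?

Each factor contributes (exponent × relative error)² to (δQ/Q)²:
  (-1·δp/p)² = (-1×0.0211)² = 0.000443;  (-1·δw/w)² = (-1×0.0456)² = 0.00208;  (3·δx/x)² = (3×0.115)² = 0.119
δQ/Q = √(0.122) = 0.349
Q = 34.69, so δQ = 0.349 × 34.69 = 12.1.

12.1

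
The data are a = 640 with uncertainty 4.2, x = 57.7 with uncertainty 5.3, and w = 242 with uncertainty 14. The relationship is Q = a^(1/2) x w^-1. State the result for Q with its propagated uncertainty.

Products/powers → add relative errors in quadrature, weighted by exponent:
  (½·δa/a)² = (0.5×0.00656)² = 1.08e-05;  (1·δx/x)² = (1×0.0919)² = 0.00844;  (-1·δw/w)² = (-1×0.0579)² = 0.00335
δQ/Q = √(0.0118) = 0.109
Q = 6.03, so δQ = 0.109 × 6.03 = 0.655.

6.03 ± 0.655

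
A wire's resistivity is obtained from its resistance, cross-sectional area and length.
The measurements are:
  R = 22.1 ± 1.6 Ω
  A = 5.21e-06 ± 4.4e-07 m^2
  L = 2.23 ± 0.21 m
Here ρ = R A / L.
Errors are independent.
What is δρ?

ρ is a product of powers, so relative uncertainties combine in quadrature:
  (1·δR/R)² = (1×0.0724)² = 0.00524;  (1·δA/A)² = (1×0.0845)² = 0.00713;  (-1·δL/L)² = (-1×0.0942)² = 0.00887
δρ/ρ = √(0.0212) = 0.146
ρ = 5.16e-05 Ω·m, so δρ = 0.146 × 5.16e-05 = 7.53e-06 Ω·m.

7.53e-06 Ω·m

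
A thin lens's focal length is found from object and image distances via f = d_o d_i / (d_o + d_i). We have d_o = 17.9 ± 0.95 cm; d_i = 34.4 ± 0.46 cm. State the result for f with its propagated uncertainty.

∂f/∂d_o = (d_i/(d_o+d_i))² = 0.433;  ∂f/∂d_i = (d_o/(d_o+d_i))² = 0.117
δf = √((∂f/∂d_o · δd_o)² + (∂f/∂d_i · δd_i)²) = √(0.169 + 0.00290) = 0.415 cm
f = 11.8 cm.

11.8 ± 0.415 cm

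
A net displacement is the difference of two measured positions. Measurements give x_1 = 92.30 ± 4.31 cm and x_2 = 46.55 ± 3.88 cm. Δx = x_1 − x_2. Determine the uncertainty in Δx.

Absolute uncertainties add in quadrature for a linear combination:
  (δx_1)² = 18.6;  (δx_2)² = 15.1
δΔx = √(33.6) = 5.80 cm

5.80 cm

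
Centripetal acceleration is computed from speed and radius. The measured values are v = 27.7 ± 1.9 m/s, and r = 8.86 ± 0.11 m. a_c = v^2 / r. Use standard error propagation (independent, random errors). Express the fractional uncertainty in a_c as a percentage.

a_c is a product of powers, so relative uncertainties combine in quadrature:
  (2·δv/v)² = (2×0.0686)² = 0.0188;  (-1·δr/r)² = (-1×0.0124)² = 0.000154
δa_c/a_c = √(0.0190) = 0.138

13.8%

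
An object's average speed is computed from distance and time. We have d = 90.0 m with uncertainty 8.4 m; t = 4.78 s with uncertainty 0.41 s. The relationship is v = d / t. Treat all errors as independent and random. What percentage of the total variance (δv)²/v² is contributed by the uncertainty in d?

54.2%

(δv/v)² = (1·δd/d)² + (-1·δt/t)²
  d term: (1×0.0933)² = 0.00871
  t term: (-1×0.0858)² = 0.00736
Total = 0.0161. Share from d = 0.00871/0.0161 = 0.542.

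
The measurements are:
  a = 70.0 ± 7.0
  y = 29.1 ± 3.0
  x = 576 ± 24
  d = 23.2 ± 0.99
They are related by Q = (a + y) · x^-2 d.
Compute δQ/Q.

0.121

Let u = a + y = 99.1. δu = √(δa² + δy²) = √(49.0 + 9.00) = 7.62, so δu/u = 0.0768.
Q is then a monomial in u, x, d:
δQ/Q = √((δu/u)² + (-2·δx/x)² + (1·δd/d)²) = √(0.00591 + 0.00694 + 0.00182) = 0.121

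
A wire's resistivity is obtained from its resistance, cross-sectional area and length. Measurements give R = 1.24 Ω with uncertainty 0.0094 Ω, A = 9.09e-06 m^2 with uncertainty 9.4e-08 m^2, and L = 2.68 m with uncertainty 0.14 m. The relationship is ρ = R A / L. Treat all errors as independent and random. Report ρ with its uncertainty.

(4.21 ± 0.226) × 10^-6 Ω·m

Products/powers → add relative errors in quadrature, weighted by exponent:
  (1·δR/R)² = (1×0.00758)² = 5.75e-05;  (1·δA/A)² = (1×0.0103)² = 0.000107;  (-1·δL/L)² = (-1×0.0522)² = 0.00273
δρ/ρ = √(0.00289) = 0.0538
ρ = 4.21e-06 Ω·m, so δρ = 0.0538 × 4.21e-06 = 2.26e-07 Ω·m.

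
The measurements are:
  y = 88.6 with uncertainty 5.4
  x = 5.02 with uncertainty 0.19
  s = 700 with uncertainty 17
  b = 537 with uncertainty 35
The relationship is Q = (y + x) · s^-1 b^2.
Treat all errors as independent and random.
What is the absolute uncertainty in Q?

5580

Let u = y + x = 93.6. δu = √(δy² + δx²) = √(29.2 + 0.0361) = 5.40, so δu/u = 0.0577.
Q is then a monomial in u, s, b:
δQ/Q = √((δu/u)² + (-1·δs/s)² + (2·δb/b)²) = √(0.00333 + 0.000590 + 0.0170) = 0.145
Q = 38600, so δQ = 0.145 × 38600 = 5580.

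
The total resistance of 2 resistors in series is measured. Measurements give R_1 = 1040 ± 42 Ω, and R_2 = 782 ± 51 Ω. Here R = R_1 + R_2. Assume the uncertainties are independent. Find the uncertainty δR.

66.1 Ω

R is a linear combination, so absolute uncertainties add in quadrature:
  (δR_1)² = 1760;  (δR_2)² = 2600
δR = √(4360) = 66.1 Ω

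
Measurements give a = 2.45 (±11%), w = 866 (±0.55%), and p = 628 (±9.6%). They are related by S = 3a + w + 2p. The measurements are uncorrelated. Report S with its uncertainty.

2130 ± 121

S is a linear combination, so absolute uncertainties add in quadrature:
  (3·δa)² = 0.654;  (δw)² = 22.7;  (2·δp)² = 14500
δS = √(14600) = 121
S = 2130.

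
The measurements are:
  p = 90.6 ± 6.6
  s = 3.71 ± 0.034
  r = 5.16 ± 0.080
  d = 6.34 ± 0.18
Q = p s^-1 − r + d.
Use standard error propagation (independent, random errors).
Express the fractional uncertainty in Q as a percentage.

Let w = p·s^-1 = 24.4. δw/w = √((1·δp/p)² + (-1·δs/s)²) = √(0.00531 + 8.4e-05) = 0.0734, so δw = 1.79.
Q = w − r + d: δQ = √(δw² + δr² + δd²) = √(3.21 + 0.00640 + 0.0324) = 1.80
Q = 25.6, so δQ/Q = 1.80/25.6 = 0.0705.

7.05%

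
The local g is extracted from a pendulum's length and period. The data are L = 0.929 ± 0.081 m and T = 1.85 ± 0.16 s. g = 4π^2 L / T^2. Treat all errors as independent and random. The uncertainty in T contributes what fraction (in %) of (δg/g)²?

79.7%

(δg/g)² = (1·δL/L)² + (-2·δT/T)²
  L term: (1×0.0872)² = 0.00760
  T term: (-2×0.0865)² = 0.0299
Total = 0.0375. Share from T = 0.0299/0.0375 = 0.797.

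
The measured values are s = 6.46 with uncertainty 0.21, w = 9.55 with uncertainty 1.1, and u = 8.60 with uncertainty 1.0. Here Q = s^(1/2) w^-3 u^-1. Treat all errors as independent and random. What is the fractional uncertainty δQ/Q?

Products/powers → add relative errors in quadrature, weighted by exponent:
  (½·δs/s)² = (0.5×0.0325)² = 0.000264;  (-3·δw/w)² = (-3×0.115)² = 0.119;  (-1·δu/u)² = (-1×0.116)² = 0.0135
δQ/Q = √(0.133) = 0.365

0.365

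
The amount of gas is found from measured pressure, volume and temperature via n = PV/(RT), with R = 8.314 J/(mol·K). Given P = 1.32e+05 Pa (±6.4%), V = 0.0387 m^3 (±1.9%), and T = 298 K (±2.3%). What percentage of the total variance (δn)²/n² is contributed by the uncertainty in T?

10.6%

(δn/n)² = (1·δP/P)² + (1·δV/V)² + (-1·δT/T)²
  P term: (1×0.0640)² = 0.00410
  V term: (1×0.0190)² = 0.000361
  T term: (-1×0.0230)² = 0.000529
Total = 0.00499. Share from T = 0.000529/0.00499 = 0.106.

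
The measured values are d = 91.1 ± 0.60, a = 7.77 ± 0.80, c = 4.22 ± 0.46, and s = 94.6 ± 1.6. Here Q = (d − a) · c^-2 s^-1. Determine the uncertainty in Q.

Let u = d − a = 83.3. δu = √(δd² + δa²) = √(0.360 + 0.640) = 1.00, so δu/u = 0.0120.
Q is then a monomial in u, c, s:
δQ/Q = √((δu/u)² + (-2·δc/c)² + (-1·δs/s)²) = √(0.000144 + 0.0475 + 0.000286) = 0.219
Q = 0.0495, so δQ = 0.219 × 0.0495 = 0.0108.

0.0108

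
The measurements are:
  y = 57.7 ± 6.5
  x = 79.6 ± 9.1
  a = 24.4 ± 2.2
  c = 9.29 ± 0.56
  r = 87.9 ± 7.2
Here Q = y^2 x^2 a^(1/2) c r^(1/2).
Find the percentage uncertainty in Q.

Each factor contributes (exponent × relative error)² to (δQ/Q)²:
  (2·δy/y)² = (2×0.113)² = 0.0508;  (2·δx/x)² = (2×0.114)² = 0.0523;  (½·δa/a)² = (0.5×0.0902)² = 0.00203;  (1·δc/c)² = (1×0.0603)² = 0.00363;  (½·δr/r)² = (0.5×0.0819)² = 0.00168
δQ/Q = √(0.110) = 0.332

33.2%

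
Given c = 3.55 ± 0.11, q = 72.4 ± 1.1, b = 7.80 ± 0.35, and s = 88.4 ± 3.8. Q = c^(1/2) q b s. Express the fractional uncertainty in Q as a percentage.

6.58%

For a monomial Q ∝ c^(1/2), q, b, s, fractional errors add in quadrature:
  (½·δc/c)² = (0.5×0.0310)² = 0.000240;  (1·δq/q)² = (1×0.0152)² = 0.000231;  (1·δb/b)² = (1×0.0449)² = 0.00201;  (1·δs/s)² = (1×0.0430)² = 0.00185
δQ/Q = √(0.00433) = 0.0658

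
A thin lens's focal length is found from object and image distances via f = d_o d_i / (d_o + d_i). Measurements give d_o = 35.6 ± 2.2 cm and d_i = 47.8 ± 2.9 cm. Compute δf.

0.895 cm

∂f/∂d_o = (d_i/(d_o+d_i))² = 0.328;  ∂f/∂d_i = (d_o/(d_o+d_i))² = 0.182
δf = √((∂f/∂d_o · δd_o)² + (∂f/∂d_i · δd_i)²) = √(0.522 + 0.279) = 0.895 cm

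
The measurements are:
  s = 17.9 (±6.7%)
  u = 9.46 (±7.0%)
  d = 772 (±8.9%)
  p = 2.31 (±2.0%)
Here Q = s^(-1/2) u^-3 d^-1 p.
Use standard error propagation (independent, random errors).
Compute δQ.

Products/powers → add relative errors in quadrature, weighted by exponent:
  (−½·δs/s)² = (-0.5×0.0670)² = 0.00112;  (-3·δu/u)² = (-3×0.0700)² = 0.0441;  (-1·δd/d)² = (-1×0.0890)² = 0.00792;  (1·δp/p)² = (1×0.0200)² = 0.000400
δQ/Q = √(0.0535) = 0.231
Q = 8.35e-07, so δQ = 0.231 × 8.35e-07 = 1.93e-07.

1.93e-07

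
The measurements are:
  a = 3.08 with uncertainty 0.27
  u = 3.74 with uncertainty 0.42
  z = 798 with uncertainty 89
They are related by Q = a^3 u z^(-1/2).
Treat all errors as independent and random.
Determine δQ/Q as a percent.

29.1%

Products/powers → add relative errors in quadrature, weighted by exponent:
  (3·δa/a)² = (3×0.0877)² = 0.0692;  (1·δu/u)² = (1×0.112)² = 0.0126;  (−½·δz/z)² = (-0.5×0.112)² = 0.00311
δQ/Q = √(0.0849) = 0.291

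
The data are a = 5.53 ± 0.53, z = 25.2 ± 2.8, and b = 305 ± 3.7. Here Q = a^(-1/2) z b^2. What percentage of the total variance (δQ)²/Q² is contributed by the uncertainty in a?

(δQ/Q)² = (−½·δa/a)² + (1·δz/z)² + (2·δb/b)²
  a term: (-0.5×0.0958)² = 0.00230
  z term: (1×0.111)² = 0.0123
  b term: (2×0.0121)² = 0.000589
Total = 0.0152. Share from a = 0.00230/0.0152 = 0.151.

15.1%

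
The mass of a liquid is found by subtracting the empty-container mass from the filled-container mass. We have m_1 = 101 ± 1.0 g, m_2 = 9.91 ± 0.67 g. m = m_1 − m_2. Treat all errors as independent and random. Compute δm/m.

0.0132

Absolute uncertainties add in quadrature for a linear combination:
  (δm_1)² = 1.00;  (δm_2)² = 0.449
δm = √(1.45) = 1.20 g
m = 91.1 g, so δm/m = 1.20/91.1 = 0.0132.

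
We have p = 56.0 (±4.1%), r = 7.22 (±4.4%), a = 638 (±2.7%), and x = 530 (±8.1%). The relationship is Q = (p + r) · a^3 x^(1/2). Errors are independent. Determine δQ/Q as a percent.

9.77%

Let u = p + r = 63.2. δu = √(δp² + δr²) = √(5.27 + 0.101) = 2.32, so δu/u = 0.0367.
Q is then a monomial in u, a, x:
δQ/Q = √((δu/u)² + (3·δa/a)² + (½·δx/x)²) = √(0.00134 + 0.00656 + 0.00164) = 0.0977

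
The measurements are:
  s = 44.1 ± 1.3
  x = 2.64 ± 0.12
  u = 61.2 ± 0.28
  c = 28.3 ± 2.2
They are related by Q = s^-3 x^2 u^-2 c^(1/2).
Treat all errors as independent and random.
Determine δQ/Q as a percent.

13.3%

For a monomial Q ∝ s^-3, x^2, u^-2, c^(1/2), fractional errors add in quadrature:
  (-3·δs/s)² = (-3×0.0295)² = 0.00782;  (2·δx/x)² = (2×0.0455)² = 0.00826;  (-2·δu/u)² = (-2×0.00458)² = 8.37e-05;  (½·δc/c)² = (0.5×0.0777)² = 0.00151
δQ/Q = √(0.0177) = 0.133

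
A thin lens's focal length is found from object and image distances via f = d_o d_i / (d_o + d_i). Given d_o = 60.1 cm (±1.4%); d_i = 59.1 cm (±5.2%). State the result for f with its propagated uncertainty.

∂f/∂d_o = (d_i/(d_o+d_i))² = 0.246;  ∂f/∂d_i = (d_o/(d_o+d_i))² = 0.254
δf = √((∂f/∂d_o · δd_o)² + (∂f/∂d_i · δd_i)²) = √(0.0428 + 0.610) = 0.808 cm
f = 29.8 cm.

29.8 ± 0.808 cm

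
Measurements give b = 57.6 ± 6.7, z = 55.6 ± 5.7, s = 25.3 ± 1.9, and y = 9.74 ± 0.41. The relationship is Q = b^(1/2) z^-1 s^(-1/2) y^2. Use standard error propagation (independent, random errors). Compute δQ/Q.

Products/powers → add relative errors in quadrature, weighted by exponent:
  (½·δb/b)² = (0.5×0.116)² = 0.00338;  (-1·δz/z)² = (-1×0.103)² = 0.0105;  (−½·δs/s)² = (-0.5×0.0751)² = 0.00141;  (2·δy/y)² = (2×0.0421)² = 0.00709
δQ/Q = √(0.0224) = 0.150

0.150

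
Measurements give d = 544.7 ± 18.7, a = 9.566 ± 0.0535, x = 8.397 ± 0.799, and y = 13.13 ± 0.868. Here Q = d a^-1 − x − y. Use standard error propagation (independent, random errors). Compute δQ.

2.31

Let p = d·a^-1 = 56.94. δp/p = √((1·δd/d)² + (-1·δa/a)²) = √(0.00118 + 3.13e-05) = 0.0348, so δp = 1.98.
Q = p − x − y: δQ = √(δp² + δx² + δy²) = √(3.92 + 0.638 + 0.753) = 2.31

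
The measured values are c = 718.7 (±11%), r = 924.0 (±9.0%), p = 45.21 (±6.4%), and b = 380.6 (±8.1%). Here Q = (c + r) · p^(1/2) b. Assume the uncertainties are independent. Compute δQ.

4.69e+05

Let u = c + r = 1643. δu = √(δc² + δr²) = √(6250 + 6920) = 115, so δu/u = 0.0698.
Q is then a monomial in u, p, b:
δQ/Q = √((δu/u)² + (½·δp/p)² + (1·δb/b)²) = √(0.00488 + 0.00102 + 0.00656) = 0.112
Q = 4.204e+06, so δQ = 0.112 × 4.204e+06 = 4.69e+05.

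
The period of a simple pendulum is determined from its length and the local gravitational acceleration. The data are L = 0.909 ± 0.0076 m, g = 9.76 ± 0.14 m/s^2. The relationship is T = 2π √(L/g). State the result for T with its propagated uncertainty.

1.92 ± 0.0159 s

T is a product of powers, so relative uncertainties combine in quadrature:
  (½·δL/L)² = (0.5×0.00836)² = 1.75e-05;  (−½·δg/g)² = (-0.5×0.0143)² = 5.14e-05
δT/T = √(6.89e-05) = 0.00830
T = 1.92 s, so δT = 0.00830 × 1.92 = 0.0159 s.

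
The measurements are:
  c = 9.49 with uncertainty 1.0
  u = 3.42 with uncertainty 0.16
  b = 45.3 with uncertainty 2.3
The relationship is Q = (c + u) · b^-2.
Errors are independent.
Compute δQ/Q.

0.128

Let w = c + u = 12.9. δw = √(δc² + δu²) = √(1.00 + 0.0256) = 1.01, so δw/w = 0.0784.
Q is then a monomial in w, b:
δQ/Q = √((δw/w)² + (-2·δb/b)²) = √(0.00615 + 0.0103) = 0.128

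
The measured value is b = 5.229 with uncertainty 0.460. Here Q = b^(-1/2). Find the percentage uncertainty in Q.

Q ∝ b^(-1/2), so δQ/Q = |−½| · δb/b = 0.5 × 0.0880 = 0.0440.

4.40%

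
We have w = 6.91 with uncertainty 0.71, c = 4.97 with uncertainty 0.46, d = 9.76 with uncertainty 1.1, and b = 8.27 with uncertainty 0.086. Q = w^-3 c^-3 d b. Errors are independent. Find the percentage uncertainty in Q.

Since Q is a product/quotient, work with relative uncertainties:
  (-3·δw/w)² = (-3×0.103)² = 0.0950;  (-3·δc/c)² = (-3×0.0926)² = 0.0771;  (1·δd/d)² = (1×0.113)² = 0.0127;  (1·δb/b)² = (1×0.0104)² = 0.000108
δQ/Q = √(0.185) = 0.430

43.0%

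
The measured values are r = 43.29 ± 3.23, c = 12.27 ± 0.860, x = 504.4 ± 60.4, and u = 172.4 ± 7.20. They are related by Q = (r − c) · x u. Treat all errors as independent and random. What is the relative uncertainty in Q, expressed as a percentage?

16.6%

Let w = r − c = 31.02. δw = √(δr² + δc²) = √(10.4 + 0.740) = 3.34, so δw/w = 0.108.
Q is then a monomial in w, x, u:
δQ/Q = √((δw/w)² + (1·δx/x)² + (1·δu/u)²) = √(0.0116 + 0.0143 + 0.00174) = 0.166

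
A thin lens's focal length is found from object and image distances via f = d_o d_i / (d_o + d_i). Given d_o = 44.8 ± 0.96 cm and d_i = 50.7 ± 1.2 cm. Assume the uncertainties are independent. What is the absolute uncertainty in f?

∂f/∂d_o = (d_i/(d_o+d_i))² = 0.282;  ∂f/∂d_i = (d_o/(d_o+d_i))² = 0.220
δf = √((∂f/∂d_o · δd_o)² + (∂f/∂d_i · δd_i)²) = √(0.0732 + 0.0697) = 0.378 cm

0.378 cm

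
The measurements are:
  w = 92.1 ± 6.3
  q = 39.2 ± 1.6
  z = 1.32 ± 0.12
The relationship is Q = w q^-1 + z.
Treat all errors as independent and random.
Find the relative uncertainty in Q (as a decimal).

Let p = w·q^-1 = 2.35. δp/p = √((1·δw/w)² + (-1·δq/q)²) = √(0.00468 + 0.00167) = 0.0797, so δp = 0.187.
Q = p + z: δQ = √(δp² + δz²) = √(0.0350 + 0.0144) = 0.222
Q = 3.67, so δQ/Q = 0.222/3.67 = 0.0606.

0.0606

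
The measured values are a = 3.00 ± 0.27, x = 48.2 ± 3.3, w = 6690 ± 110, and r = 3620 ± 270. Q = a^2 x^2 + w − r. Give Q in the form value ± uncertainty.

Let p = a^2·x^2 = 20900. δp/p = √((2·δa/a)² + (2·δx/x)²) = √(0.0324 + 0.0187) = 0.226, so δp = 4730.
Q = p + w − r: δQ = √(δp² + δw² + δr²) = √(2.24e+07 + 12100 + 72900) = 4740
Q = 24000.

24000 ± 4740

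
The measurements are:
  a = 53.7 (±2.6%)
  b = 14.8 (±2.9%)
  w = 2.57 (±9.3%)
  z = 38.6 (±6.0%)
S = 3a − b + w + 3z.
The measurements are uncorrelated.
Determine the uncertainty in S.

Sums and differences: (δS)² = Σ (cᵢ δxᵢ)².
  (3·δa)² = 17.5;  (δb)² = 0.184;  (δw)² = 0.0571;  (3·δz)² = 48.3
δS = √(66.1) = 8.13

8.13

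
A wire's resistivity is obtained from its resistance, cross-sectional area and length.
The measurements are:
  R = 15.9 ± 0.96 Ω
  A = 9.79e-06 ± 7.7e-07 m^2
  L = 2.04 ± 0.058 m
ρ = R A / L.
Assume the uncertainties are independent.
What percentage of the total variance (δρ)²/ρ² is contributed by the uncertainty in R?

(δρ/ρ)² = (1·δR/R)² + (1·δA/A)² + (-1·δL/L)²
  R term: (1×0.0604)² = 0.00365
  A term: (1×0.0787)² = 0.00619
  L term: (-1×0.0284)² = 0.000808
Total = 0.0106. Share from R = 0.00365/0.0106 = 0.343.

34.3%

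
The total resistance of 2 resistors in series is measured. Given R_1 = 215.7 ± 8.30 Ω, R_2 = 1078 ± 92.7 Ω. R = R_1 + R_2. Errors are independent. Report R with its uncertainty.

1294 ± 93.1 Ω

Sums and differences: (δR)² = Σ (cᵢ δxᵢ)².
  (δR_1)² = 68.9;  (δR_2)² = 8590
δR = √(8660) = 93.1 Ω
R = 1294 Ω.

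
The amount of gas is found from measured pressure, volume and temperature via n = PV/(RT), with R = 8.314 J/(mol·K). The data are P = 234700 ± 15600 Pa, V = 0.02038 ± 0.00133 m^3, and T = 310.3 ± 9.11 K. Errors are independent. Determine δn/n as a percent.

Products/powers → add relative errors in quadrature, weighted by exponent:
  (1·δP/P)² = (1×0.0665)² = 0.00442;  (1·δV/V)² = (1×0.0653)² = 0.00426;  (-1·δT/T)² = (-1×0.0294)² = 0.000862
δn/n = √(0.00954) = 0.0977

9.77%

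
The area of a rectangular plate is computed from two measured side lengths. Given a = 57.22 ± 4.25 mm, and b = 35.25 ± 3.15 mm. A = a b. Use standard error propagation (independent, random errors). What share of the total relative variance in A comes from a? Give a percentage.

(δA/A)² = (1·δa/a)² + (1·δb/b)²
  a term: (1×0.0743)² = 0.00552
  b term: (1×0.0894)² = 0.00799
Total = 0.0135. Share from a = 0.00552/0.0135 = 0.409.

40.9%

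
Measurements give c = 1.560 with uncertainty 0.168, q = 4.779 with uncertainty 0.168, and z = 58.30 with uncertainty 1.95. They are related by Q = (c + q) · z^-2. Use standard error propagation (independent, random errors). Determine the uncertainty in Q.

Let u = c + q = 6.339. δu = √(δc² + δq²) = √(0.0282 + 0.0282) = 0.238, so δu/u = 0.0375.
Q is then a monomial in u, z:
δQ/Q = √((δu/u)² + (-2·δz/z)²) = √(0.00140 + 0.00447) = 0.0767
Q = 0.001865, so δQ = 0.0767 × 0.001865 = 0.000143.

0.000143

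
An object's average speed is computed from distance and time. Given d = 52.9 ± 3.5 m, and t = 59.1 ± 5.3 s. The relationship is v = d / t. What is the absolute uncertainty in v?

0.0998 m/s

Since v is a product/quotient, work with relative uncertainties:
  (1·δd/d)² = (1×0.0662)² = 0.00438;  (-1·δt/t)² = (-1×0.0897)² = 0.00804
δv/v = √(0.0124) = 0.111
v = 0.895 m/s, so δv = 0.111 × 0.895 = 0.0998 m/s.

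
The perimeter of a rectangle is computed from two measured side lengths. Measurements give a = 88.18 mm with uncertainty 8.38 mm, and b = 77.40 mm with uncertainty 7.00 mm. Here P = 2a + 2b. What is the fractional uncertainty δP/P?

0.0659

For a sum/difference, combine absolute errors in quadrature:
  (2·δa)² = 281;  (2·δb)² = 196
δP = √(477) = 21.8 mm
P = 331.2 mm, so δP/P = 21.8/331.2 = 0.0659.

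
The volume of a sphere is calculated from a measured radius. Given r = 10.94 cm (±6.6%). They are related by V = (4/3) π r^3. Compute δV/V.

0.198

V ∝ r^3, so δV/V = |3| · δr/r = 3 × 0.0660 = 0.198.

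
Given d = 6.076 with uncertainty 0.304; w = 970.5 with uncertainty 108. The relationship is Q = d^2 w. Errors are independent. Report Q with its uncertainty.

35830 ± 5360

Products/powers → add relative errors in quadrature, weighted by exponent:
  (2·δd/d)² = (2×0.0500)² = 0.0100;  (1·δw/w)² = (1×0.111)² = 0.0124
δQ/Q = √(0.0224) = 0.150
Q = 35830, so δQ = 0.150 × 35830 = 5360.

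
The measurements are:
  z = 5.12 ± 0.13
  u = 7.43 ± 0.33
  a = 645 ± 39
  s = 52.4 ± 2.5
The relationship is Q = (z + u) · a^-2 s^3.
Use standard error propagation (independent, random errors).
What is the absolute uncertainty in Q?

Let w = z + u = 12.6. δw = √(δz² + δu²) = √(0.0169 + 0.109) = 0.355, so δw/w = 0.0283.
Q is then a monomial in w, a, s:
δQ/Q = √((δw/w)² + (-2·δa/a)² + (3·δs/s)²) = √(0.000799 + 0.0146 + 0.0205) = 0.189
Q = 4.34, so δQ = 0.189 × 4.34 = 0.822.

0.822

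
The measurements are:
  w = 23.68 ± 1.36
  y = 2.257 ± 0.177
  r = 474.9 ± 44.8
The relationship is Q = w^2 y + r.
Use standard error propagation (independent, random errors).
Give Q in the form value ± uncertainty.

Let p = w^2·y = 1266. δp/p = √((2·δw/w)² + (1·δy/y)²) = √(0.0132 + 0.00615) = 0.139, so δp = 176.
Q = p + r: δQ = √(δp² + δr²) = √(31000 + 2010) = 182
Q = 1740.

1740 ± 182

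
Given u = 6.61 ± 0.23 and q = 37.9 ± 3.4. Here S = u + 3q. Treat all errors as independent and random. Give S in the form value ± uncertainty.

S is a linear combination, so absolute uncertainties add in quadrature:
  (δu)² = 0.0529;  (3·δq)² = 104
δS = √(104) = 10.2
S = 120.

120 ± 10.2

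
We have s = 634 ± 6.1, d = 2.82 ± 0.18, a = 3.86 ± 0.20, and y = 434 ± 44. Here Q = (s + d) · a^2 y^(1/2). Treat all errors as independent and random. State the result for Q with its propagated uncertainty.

(1.98 ± 0.229) × 10^5

Let u = s + d = 637. δu = √(δs² + δd²) = √(37.2 + 0.0324) = 6.10, so δu/u = 0.00958.
Q is then a monomial in u, a, y:
δQ/Q = √((δu/u)² + (2·δa/a)² + (½·δy/y)²) = √(9.18e-05 + 0.0107 + 0.00257) = 0.116
Q = 1.98e+05, so δQ = 0.116 × 1.98e+05 = 22900.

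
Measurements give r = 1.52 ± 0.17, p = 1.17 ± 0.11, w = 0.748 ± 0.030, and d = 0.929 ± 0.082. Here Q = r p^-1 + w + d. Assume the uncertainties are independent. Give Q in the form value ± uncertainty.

Let h = r·p^-1 = 1.30. δh/h = √((1·δr/r)² + (-1·δp/p)²) = √(0.0125 + 0.00884) = 0.146, so δh = 0.190.
Q = h + w + d: δQ = √(δh² + δw² + δd²) = √(0.0360 + 0.000900 + 0.00672) = 0.209
Q = 2.98.

2.98 ± 0.209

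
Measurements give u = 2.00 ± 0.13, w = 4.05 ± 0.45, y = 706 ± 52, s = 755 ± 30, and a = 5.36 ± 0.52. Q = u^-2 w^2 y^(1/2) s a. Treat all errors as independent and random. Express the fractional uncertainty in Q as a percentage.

28.0%

Since Q is a product/quotient, work with relative uncertainties:
  (-2·δu/u)² = (-2×0.0650)² = 0.0169;  (2·δw/w)² = (2×0.111)² = 0.0494;  (½·δy/y)² = (0.5×0.0737)² = 0.00136;  (1·δs/s)² = (1×0.0397)² = 0.00158;  (1·δa/a)² = (1×0.0970)² = 0.00941
δQ/Q = √(0.0786) = 0.280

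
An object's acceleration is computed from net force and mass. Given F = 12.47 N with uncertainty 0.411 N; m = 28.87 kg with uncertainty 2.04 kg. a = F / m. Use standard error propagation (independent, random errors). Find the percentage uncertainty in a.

7.80%

Since a is a product/quotient, work with relative uncertainties:
  (1·δF/F)² = (1×0.0330)² = 0.00109;  (-1·δm/m)² = (-1×0.0707)² = 0.00499
δa/a = √(0.00608) = 0.0780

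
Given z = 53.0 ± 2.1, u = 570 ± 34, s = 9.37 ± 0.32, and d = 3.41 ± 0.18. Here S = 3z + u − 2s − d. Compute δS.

For a sum/difference, combine absolute errors in quadrature:
  (3·δz)² = 39.7;  (δu)² = 1160;  (2·δs)² = 0.410;  (δd)² = 0.0324
δS = √(1200) = 34.6

34.6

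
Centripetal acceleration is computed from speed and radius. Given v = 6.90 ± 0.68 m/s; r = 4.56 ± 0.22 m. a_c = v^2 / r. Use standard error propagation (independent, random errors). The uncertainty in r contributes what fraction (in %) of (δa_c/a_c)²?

5.65%

(δa_c/a_c)² = (2·δv/v)² + (-1·δr/r)²
  v term: (2×0.0986)² = 0.0388
  r term: (-1×0.0482)² = 0.00233
Total = 0.0412. Share from r = 0.00233/0.0412 = 0.0565.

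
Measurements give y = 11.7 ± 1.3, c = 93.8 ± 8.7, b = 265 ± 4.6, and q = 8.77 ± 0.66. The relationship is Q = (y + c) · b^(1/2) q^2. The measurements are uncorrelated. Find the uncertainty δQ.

Let u = y + c = 106. δu = √(δy² + δc²) = √(1.69 + 75.7) = 8.80, so δu/u = 0.0834.
Q is then a monomial in u, b, q:
δQ/Q = √((δu/u)² + (½·δb/b)² + (2·δq/q)²) = √(0.00695 + 7.53e-05 + 0.0227) = 0.172
Q = 1.32e+05, so δQ = 0.172 × 1.32e+05 = 22800.

22800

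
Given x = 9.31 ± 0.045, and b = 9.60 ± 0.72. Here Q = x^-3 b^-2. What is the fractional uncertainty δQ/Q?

0.151

Since Q is a product/quotient, work with relative uncertainties:
  (-3·δx/x)² = (-3×0.00483)² = 0.000210;  (-2·δb/b)² = (-2×0.0750)² = 0.0225
δQ/Q = √(0.0227) = 0.151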